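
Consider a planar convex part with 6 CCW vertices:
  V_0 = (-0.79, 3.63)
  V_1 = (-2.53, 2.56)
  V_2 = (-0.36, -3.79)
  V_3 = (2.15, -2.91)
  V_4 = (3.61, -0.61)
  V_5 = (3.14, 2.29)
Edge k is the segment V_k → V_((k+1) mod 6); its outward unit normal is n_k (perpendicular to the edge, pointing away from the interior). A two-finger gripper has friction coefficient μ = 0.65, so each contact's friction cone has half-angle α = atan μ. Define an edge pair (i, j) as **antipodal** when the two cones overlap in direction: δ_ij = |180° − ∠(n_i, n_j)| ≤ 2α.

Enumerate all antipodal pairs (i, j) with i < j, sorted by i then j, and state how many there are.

α = atan 0.65 = 33.02°;  2α = 66.05°
n_0 = (-0.5238, +0.8518)
n_1 = (-0.9463, -0.3234)
n_2 = (+0.3309, -0.9437)
n_3 = (+0.8443, -0.5359)
n_4 = (+0.9871, +0.1600)
n_5 = (+0.3227, +0.9465)
  (0,1): δ = 102.72°  ·
  (0,2): δ = 12.27°  ✓
  (0,3): δ = 26.00°  ✓
  (0,4): δ = 67.62°  ·
  (0,5): δ = 129.58°  ·
  (1,2): δ = 89.55°  ·
  (1,3): δ = 51.27°  ✓
  (1,4): δ = 9.66°  ✓
  (1,5): δ = 52.31°  ✓
  (2,3): δ = 141.73°  ·
  (2,4): δ = 100.11°  ·
  (2,5): δ = 38.15°  ✓
  (3,4): δ = 138.39°  ·
  (3,5): δ = 76.42°  ·
  (4,5): δ = 118.03°  ·
antipodal pairs: 6

count = 6; pairs: (0,2), (0,3), (1,3), (1,4), (1,5), (2,5)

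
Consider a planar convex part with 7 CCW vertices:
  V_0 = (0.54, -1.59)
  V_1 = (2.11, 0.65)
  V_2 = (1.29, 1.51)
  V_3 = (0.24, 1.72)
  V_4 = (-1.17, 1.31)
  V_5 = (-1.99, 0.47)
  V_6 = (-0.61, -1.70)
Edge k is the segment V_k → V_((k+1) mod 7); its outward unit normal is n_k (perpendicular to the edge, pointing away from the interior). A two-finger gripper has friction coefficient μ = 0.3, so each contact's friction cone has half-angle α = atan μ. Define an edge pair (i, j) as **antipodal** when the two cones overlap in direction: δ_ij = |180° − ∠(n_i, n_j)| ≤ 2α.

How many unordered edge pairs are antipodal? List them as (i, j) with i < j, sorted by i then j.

count = 4; pairs: (0,4), (1,5), (2,6), (3,6)

α = atan 0.3 = 16.70°;  2α = 33.40°
n_0 = (+0.8189, -0.5740)
n_1 = (+0.7237, +0.6901)
n_2 = (+0.1961, +0.9806)
n_3 = (-0.2792, +0.9602)
n_4 = (-0.7156, +0.6985)
n_5 = (-0.8438, -0.5366)
n_6 = (+0.0952, -0.9955)
  (0,1): δ = 101.34°  ·
  (0,2): δ = 66.28°  ·
  (0,3): δ = 38.76°  ·
  (0,4): δ = 9.28°  ✓
  (0,5): δ = 67.48°  ·
  (0,6): δ = 130.49°  ·
  (1,2): δ = 144.95°  ·
  (1,3): δ = 117.42°  ·
  (1,4): δ = 87.95°  ·
  (1,5): δ = 11.18°  ✓
  (1,6): δ = 51.83°  ·
  (2,3): δ = 152.48°  ·
  (2,4): δ = 123.00°  ·
  (2,5): δ = 46.24°  ·
  (2,6): δ = 16.77°  ✓
  (3,4): δ = 150.52°  ·
  (3,5): δ = 73.76°  ·
  (3,6): δ = 10.75°  ✓
  (4,5): δ = 103.24°  ·
  (4,6): δ = 40.23°  ·
  (5,6): δ = 116.99°  ·
antipodal pairs: 4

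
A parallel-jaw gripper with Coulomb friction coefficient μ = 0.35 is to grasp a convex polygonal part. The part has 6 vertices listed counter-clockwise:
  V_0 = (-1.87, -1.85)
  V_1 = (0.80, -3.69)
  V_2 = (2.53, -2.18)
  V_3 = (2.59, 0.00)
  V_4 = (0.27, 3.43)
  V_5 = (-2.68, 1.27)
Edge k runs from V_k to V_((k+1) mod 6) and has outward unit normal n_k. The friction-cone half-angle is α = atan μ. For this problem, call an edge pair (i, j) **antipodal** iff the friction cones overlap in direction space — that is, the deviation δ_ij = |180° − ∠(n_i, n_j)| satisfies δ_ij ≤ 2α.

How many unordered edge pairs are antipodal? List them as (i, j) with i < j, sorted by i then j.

α = atan 0.35 = 19.29°;  2α = 38.58°
n_0 = (-0.5674, -0.8234)
n_1 = (+0.6576, -0.7534)
n_2 = (+0.9996, -0.0275)
n_3 = (+0.8283, +0.5603)
n_4 = (-0.5908, +0.8068)
n_5 = (-0.9679, -0.2513)
  (0,1): δ = 104.31°  ·
  (0,2): δ = 57.00°  ·
  (0,3): δ = 21.35°  ✓
  (0,4): δ = 70.78°  ·
  (0,5): δ = 139.13°  ·
  (1,2): δ = 132.69°  ·
  (1,3): δ = 97.04°  ·
  (1,4): δ = 4.90°  ✓
  (1,5): δ = 63.44°  ·
  (2,3): δ = 144.35°  ·
  (2,4): δ = 52.21°  ·
  (2,5): δ = 16.13°  ✓
  (3,4): δ = 87.86°  ·
  (3,5): δ = 19.52°  ✓
  (4,5): δ = 111.66°  ·
antipodal pairs: 4

count = 4; pairs: (0,3), (1,4), (2,5), (3,5)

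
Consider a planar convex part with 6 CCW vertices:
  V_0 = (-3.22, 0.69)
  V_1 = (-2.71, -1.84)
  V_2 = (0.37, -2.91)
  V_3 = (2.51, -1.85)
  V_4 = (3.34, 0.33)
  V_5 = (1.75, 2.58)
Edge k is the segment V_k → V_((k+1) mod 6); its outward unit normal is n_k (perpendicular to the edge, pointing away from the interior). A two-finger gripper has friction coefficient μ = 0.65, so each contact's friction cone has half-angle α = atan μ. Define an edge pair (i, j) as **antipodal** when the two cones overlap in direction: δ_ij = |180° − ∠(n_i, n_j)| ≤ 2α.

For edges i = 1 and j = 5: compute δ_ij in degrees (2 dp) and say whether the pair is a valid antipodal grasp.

δ = 39.98°, valid

α = atan 0.65 = 33.02°;  2α = 66.05°
edge 1: e_1 = (+3.08, -1.07);  n_1 = (-0.3282, -0.9446)
edge 5: e_5 = (-4.97, -1.89);  n_5 = (-0.3554, +0.9347)
∠(n_1, n_5) = 140.02°
δ = |180° − 140.02°| = 39.98°
39.98° ≤ 2α = 66.05°  →  valid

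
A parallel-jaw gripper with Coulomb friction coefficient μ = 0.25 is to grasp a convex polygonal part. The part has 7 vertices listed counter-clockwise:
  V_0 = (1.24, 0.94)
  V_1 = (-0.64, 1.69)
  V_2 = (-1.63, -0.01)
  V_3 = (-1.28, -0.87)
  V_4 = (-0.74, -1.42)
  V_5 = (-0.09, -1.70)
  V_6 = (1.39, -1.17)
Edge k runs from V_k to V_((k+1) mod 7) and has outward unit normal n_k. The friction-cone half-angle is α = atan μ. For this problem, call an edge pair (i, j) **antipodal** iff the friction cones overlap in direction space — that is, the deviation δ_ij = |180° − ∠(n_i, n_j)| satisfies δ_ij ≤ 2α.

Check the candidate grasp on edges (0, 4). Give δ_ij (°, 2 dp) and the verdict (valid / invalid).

δ = 1.56°, valid

α = atan 0.25 = 14.04°;  2α = 28.07°
edge 0: e_0 = (-1.88, +0.75);  n_0 = (+0.3705, +0.9288)
edge 4: e_4 = (+0.65, -0.28);  n_4 = (-0.3956, -0.9184)
∠(n_0, n_4) = 178.44°
δ = |180° − 178.44°| = 1.56°
1.56° ≤ 2α = 28.07°  →  valid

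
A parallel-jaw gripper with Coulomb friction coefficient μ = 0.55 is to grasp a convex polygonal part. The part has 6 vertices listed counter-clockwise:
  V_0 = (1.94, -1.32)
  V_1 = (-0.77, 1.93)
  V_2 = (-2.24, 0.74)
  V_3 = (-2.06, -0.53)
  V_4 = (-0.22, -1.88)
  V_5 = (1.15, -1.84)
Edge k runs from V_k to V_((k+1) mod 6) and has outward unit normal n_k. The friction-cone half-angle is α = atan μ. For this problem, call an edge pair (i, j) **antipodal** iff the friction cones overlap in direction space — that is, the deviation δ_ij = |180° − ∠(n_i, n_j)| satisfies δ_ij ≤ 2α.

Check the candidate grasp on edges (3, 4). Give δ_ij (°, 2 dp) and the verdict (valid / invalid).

α = atan 0.55 = 28.81°;  2α = 57.62°
edge 3: e_3 = (+1.84, -1.35);  n_3 = (-0.5916, -0.8063)
edge 4: e_4 = (+1.37, +0.04);  n_4 = (+0.0292, -0.9996)
∠(n_3, n_4) = 37.94°
δ = |180° − 37.94°| = 142.06°
142.06° > 2α = 57.62°  →  invalid

δ = 142.06°, invalid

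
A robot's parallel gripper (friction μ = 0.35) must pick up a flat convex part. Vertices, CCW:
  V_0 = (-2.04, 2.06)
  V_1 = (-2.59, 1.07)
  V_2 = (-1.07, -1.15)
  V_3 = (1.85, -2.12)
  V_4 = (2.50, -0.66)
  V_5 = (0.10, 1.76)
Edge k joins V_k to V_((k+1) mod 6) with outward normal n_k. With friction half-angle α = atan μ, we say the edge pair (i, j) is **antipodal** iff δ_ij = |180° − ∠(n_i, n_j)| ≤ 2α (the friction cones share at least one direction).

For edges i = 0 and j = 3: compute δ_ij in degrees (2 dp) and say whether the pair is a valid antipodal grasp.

α = atan 0.35 = 19.29°;  2α = 38.58°
edge 0: e_0 = (-0.55, -0.99);  n_0 = (-0.8742, +0.4856)
edge 3: e_3 = (+0.65, +1.46);  n_3 = (+0.9136, -0.4067)
∠(n_0, n_3) = 174.94°
δ = |180° − 174.94°| = 5.06°
5.06° ≤ 2α = 38.58°  →  valid

δ = 5.06°, valid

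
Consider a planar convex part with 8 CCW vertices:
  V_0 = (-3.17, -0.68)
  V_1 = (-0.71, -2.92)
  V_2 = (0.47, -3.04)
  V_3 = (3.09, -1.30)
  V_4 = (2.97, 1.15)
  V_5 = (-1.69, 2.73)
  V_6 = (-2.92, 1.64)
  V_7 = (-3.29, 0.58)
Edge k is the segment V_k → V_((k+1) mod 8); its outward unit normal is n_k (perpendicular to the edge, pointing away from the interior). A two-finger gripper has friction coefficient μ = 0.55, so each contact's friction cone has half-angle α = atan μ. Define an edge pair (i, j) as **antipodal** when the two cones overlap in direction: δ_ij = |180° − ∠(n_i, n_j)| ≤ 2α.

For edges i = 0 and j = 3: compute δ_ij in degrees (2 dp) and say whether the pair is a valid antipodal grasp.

α = atan 0.55 = 28.81°;  2α = 57.62°
edge 0: e_0 = (+2.46, -2.24);  n_0 = (-0.6733, -0.7394)
edge 3: e_3 = (-0.12, +2.45);  n_3 = (+0.9988, +0.0489)
∠(n_0, n_3) = 135.12°
δ = |180° − 135.12°| = 44.88°
44.88° ≤ 2α = 57.62°  →  valid

δ = 44.88°, valid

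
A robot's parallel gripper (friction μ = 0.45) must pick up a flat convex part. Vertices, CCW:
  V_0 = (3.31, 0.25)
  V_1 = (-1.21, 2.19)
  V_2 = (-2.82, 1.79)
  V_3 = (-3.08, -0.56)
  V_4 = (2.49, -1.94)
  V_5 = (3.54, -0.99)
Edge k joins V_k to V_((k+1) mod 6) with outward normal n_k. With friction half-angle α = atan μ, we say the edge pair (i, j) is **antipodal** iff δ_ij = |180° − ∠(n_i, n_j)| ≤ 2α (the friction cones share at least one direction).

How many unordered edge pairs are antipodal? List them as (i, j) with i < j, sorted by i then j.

α = atan 0.45 = 24.23°;  2α = 48.46°
n_0 = (+0.3944, +0.9189)
n_1 = (-0.2411, +0.9705)
n_2 = (-0.9939, +0.1100)
n_3 = (-0.2405, -0.9707)
n_4 = (+0.6709, -0.7415)
n_5 = (+0.9832, +0.1824)
  (0,1): δ = 142.82°  ·
  (0,2): δ = 73.08°  ·
  (0,3): δ = 9.31°  ✓
  (0,4): δ = 65.37°  ·
  (0,5): δ = 123.74°  ·
  (1,2): δ = 110.27°  ·
  (1,3): δ = 27.87°  ✓
  (1,4): δ = 28.19°  ✓
  (1,5): δ = 86.56°  ·
  (2,3): δ = 97.60°  ·
  (2,4): δ = 41.55°  ✓
  (2,5): δ = 16.82°  ✓
  (3,4): δ = 123.95°  ·
  (3,5): δ = 65.58°  ·
  (4,5): δ = 121.63°  ·
antipodal pairs: 5

count = 5; pairs: (0,3), (1,3), (1,4), (2,4), (2,5)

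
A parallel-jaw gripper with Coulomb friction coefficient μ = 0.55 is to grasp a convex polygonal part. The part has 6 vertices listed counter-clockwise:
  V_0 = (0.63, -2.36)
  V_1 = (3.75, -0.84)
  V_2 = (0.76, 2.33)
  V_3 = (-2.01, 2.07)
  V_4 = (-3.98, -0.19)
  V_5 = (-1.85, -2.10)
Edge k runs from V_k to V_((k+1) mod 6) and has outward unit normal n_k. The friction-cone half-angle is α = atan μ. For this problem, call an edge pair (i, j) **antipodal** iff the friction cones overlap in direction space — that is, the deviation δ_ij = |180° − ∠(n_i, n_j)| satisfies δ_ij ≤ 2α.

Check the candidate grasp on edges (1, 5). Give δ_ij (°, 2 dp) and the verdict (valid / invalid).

δ = 40.69°, valid

α = atan 0.55 = 28.81°;  2α = 57.62°
edge 1: e_1 = (-2.99, +3.17);  n_1 = (+0.7275, +0.6862)
edge 5: e_5 = (+2.48, -0.26);  n_5 = (-0.1043, -0.9945)
∠(n_1, n_5) = 139.31°
δ = |180° − 139.31°| = 40.69°
40.69° ≤ 2α = 57.62°  →  valid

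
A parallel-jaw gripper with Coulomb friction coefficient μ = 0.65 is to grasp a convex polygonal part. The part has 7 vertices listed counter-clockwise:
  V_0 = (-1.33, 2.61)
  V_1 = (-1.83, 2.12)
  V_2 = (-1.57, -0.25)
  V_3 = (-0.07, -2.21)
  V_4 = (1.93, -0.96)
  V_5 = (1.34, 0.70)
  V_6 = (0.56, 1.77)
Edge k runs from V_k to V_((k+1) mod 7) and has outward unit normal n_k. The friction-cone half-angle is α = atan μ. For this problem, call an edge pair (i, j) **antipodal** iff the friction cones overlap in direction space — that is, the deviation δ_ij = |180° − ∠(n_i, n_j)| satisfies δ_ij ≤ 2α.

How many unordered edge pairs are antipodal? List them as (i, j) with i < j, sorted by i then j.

count = 10; pairs: (0,3), (0,4), (1,3), (1,4), (1,5), (1,6), (2,4), (2,5), (2,6), (3,6)

α = atan 0.65 = 33.02°;  2α = 66.05°
n_0 = (-0.6999, +0.7142)
n_1 = (-0.9940, -0.1091)
n_2 = (-0.7941, -0.6078)
n_3 = (+0.5300, -0.8480)
n_4 = (+0.9423, +0.3349)
n_5 = (+0.8081, +0.5891)
n_6 = (+0.4061, +0.9138)
  (0,1): δ = 128.16°  ·
  (0,2): δ = 96.99°  ·
  (0,3): δ = 12.42°  ✓
  (0,4): δ = 65.15°  ✓
  (0,5): δ = 81.67°  ·
  (0,6): δ = 111.62°  ·
  (1,2): δ = 148.83°  ·
  (1,3): δ = 64.26°  ✓
  (1,4): δ = 13.31°  ✓
  (1,5): δ = 29.83°  ✓
  (1,6): δ = 59.78°  ✓
  (2,3): δ = 95.42°  ·
  (2,4): δ = 17.86°  ✓
  (2,5): δ = 1.34°  ✓
  (2,6): δ = 28.61°  ✓
  (3,4): δ = 102.44°  ·
  (3,5): δ = 85.91°  ·
  (3,6): δ = 55.97°  ✓
  (4,5): δ = 163.48°  ·
  (4,6): δ = 133.53°  ·
  (5,6): δ = 150.05°  ·
antipodal pairs: 10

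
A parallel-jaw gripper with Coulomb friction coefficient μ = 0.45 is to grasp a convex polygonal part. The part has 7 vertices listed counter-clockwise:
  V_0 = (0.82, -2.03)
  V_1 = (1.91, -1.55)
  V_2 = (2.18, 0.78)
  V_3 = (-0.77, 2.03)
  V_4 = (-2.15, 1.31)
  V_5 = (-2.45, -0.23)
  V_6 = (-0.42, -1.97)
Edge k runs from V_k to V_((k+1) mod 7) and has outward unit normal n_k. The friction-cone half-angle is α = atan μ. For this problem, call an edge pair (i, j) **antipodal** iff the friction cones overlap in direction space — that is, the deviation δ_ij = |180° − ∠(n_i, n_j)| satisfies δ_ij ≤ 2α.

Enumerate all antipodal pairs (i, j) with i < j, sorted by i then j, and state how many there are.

count = 6; pairs: (0,2), (0,3), (1,4), (2,5), (2,6), (3,6)

α = atan 0.45 = 24.23°;  2α = 48.46°
n_0 = (+0.4030, -0.9152)
n_1 = (+0.9934, -0.1151)
n_2 = (+0.3901, +0.9208)
n_3 = (-0.4626, +0.8866)
n_4 = (-0.9815, +0.1912)
n_5 = (-0.6508, -0.7593)
n_6 = (-0.0483, -0.9988)
  (0,1): δ = 120.38°  ·
  (0,2): δ = 46.73°  ✓
  (0,3): δ = 3.79°  ✓
  (0,4): δ = 55.21°  ·
  (0,5): δ = 115.63°  ·
  (0,6): δ = 153.46°  ·
  (1,2): δ = 106.35°  ·
  (1,3): δ = 55.84°  ·
  (1,4): δ = 4.41°  ✓
  (1,5): δ = 56.01°  ·
  (1,6): δ = 93.84°  ·
  (2,3): δ = 129.48°  ·
  (2,4): δ = 78.06°  ·
  (2,5): δ = 17.64°  ✓
  (2,6): δ = 20.19°  ✓
  (3,4): δ = 128.58°  ·
  (3,5): δ = 68.15°  ·
  (3,6): δ = 30.32°  ✓
  (4,5): δ = 119.58°  ·
  (4,6): δ = 81.75°  ·
  (5,6): δ = 142.17°  ·
antipodal pairs: 6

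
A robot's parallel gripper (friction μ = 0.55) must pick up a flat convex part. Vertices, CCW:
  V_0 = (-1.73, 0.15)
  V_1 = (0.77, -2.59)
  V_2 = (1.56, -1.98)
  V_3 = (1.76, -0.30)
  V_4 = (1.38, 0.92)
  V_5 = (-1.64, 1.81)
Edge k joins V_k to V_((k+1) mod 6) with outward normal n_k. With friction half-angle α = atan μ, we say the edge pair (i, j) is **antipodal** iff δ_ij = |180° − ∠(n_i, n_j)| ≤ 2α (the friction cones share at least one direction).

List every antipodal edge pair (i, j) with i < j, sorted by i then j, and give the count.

α = atan 0.55 = 28.81°;  2α = 57.62°
n_0 = (-0.7387, -0.6740)
n_1 = (+0.6112, -0.7915)
n_2 = (+0.9930, -0.1182)
n_3 = (+0.9548, +0.2974)
n_4 = (+0.2827, +0.9592)
n_5 = (-0.9985, +0.0541)
  (0,1): δ = 94.70°  ·
  (0,2): δ = 49.17°  ✓
  (0,3): δ = 25.08°  ✓
  (0,4): δ = 31.20°  ✓
  (0,5): δ = 134.52°  ·
  (1,2): δ = 134.46°  ·
  (1,3): δ = 110.37°  ·
  (1,4): δ = 54.09°  ✓
  (1,5): δ = 49.22°  ✓
  (2,3): δ = 155.91°  ·
  (2,4): δ = 99.63°  ·
  (2,5): δ = 3.69°  ✓
  (3,4): δ = 123.72°  ·
  (3,5): δ = 20.40°  ✓
  (4,5): δ = 76.68°  ·
antipodal pairs: 7

count = 7; pairs: (0,2), (0,3), (0,4), (1,4), (1,5), (2,5), (3,5)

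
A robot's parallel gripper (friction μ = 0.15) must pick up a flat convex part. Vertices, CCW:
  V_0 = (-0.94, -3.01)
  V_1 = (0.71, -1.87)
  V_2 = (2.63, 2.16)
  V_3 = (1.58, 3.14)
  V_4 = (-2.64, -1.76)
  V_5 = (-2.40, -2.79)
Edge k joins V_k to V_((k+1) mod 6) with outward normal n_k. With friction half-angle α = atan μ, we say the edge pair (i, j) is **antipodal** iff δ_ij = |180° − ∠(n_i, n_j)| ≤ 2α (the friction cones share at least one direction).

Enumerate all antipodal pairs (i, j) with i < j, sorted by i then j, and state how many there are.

count = 2; pairs: (0,3), (1,3)

α = atan 0.15 = 8.53°;  2α = 17.06°
n_0 = (+0.5684, -0.8227)
n_1 = (+0.9028, -0.4301)
n_2 = (+0.6823, +0.7311)
n_3 = (-0.7577, +0.6526)
n_4 = (-0.9739, -0.2269)
n_5 = (-0.1490, -0.9888)
  (0,1): δ = 150.12°  ·
  (0,2): δ = 77.67°  ·
  (0,3): δ = 14.62°  ✓
  (0,4): δ = 68.48°  ·
  (0,5): δ = 136.79°  ·
  (1,2): δ = 107.55°  ·
  (1,3): δ = 15.26°  ✓
  (1,4): δ = 38.59°  ·
  (1,5): δ = 106.91°  ·
  (2,3): δ = 87.71°  ·
  (2,4): δ = 33.86°  ·
  (2,5): δ = 34.46°  ·
  (3,4): δ = 126.15°  ·
  (3,5): δ = 57.83°  ·
  (4,5): δ = 111.69°  ·
antipodal pairs: 2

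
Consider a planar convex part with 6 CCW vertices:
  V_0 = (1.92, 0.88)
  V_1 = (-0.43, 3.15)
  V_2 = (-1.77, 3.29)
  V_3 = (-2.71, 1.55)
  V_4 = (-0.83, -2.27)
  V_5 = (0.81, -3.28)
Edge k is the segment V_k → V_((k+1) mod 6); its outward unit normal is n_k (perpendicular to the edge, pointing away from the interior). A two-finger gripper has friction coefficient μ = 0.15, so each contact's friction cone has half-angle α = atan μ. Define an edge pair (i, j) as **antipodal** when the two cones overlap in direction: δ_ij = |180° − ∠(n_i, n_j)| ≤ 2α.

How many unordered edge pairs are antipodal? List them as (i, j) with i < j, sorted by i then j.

count = 2; pairs: (0,4), (2,5)

α = atan 0.15 = 8.53°;  2α = 17.06°
n_0 = (+0.6948, +0.7192)
n_1 = (+0.1039, +0.9946)
n_2 = (-0.8798, +0.4753)
n_3 = (-0.8972, -0.4416)
n_4 = (-0.5244, -0.8515)
n_5 = (+0.9662, -0.2578)
  (0,1): δ = 141.96°  ·
  (0,2): δ = 74.37°  ·
  (0,3): δ = 19.79°  ·
  (0,4): δ = 12.38°  ✓
  (0,5): δ = 119.07°  ·
  (1,2): δ = 112.41°  ·
  (1,3): δ = 57.83°  ·
  (1,4): δ = 25.66°  ·
  (1,5): δ = 81.02°  ·
  (2,3): δ = 125.42°  ·
  (2,4): δ = 93.25°  ·
  (2,5): δ = 13.44°  ✓
  (3,4): δ = 147.83°  ·
  (3,5): δ = 41.14°  ·
  (4,5): δ = 73.31°  ·
antipodal pairs: 2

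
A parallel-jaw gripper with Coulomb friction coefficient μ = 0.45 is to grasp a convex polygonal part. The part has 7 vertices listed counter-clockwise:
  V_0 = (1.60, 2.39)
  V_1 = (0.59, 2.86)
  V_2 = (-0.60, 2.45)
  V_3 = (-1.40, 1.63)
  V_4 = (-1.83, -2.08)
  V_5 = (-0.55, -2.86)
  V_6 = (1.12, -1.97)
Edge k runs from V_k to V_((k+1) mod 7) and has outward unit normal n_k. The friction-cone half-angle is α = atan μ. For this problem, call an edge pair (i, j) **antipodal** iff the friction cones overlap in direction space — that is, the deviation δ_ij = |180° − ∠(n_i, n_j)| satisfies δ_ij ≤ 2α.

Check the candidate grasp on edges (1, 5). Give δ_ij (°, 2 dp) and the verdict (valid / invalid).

α = atan 0.45 = 24.23°;  2α = 48.46°
edge 1: e_1 = (-1.19, -0.41);  n_1 = (-0.3257, +0.9455)
edge 5: e_5 = (+1.67, +0.89);  n_5 = (+0.4703, -0.8825)
∠(n_1, n_5) = 170.96°
δ = |180° − 170.96°| = 9.04°
9.04° ≤ 2α = 48.46°  →  valid

δ = 9.04°, valid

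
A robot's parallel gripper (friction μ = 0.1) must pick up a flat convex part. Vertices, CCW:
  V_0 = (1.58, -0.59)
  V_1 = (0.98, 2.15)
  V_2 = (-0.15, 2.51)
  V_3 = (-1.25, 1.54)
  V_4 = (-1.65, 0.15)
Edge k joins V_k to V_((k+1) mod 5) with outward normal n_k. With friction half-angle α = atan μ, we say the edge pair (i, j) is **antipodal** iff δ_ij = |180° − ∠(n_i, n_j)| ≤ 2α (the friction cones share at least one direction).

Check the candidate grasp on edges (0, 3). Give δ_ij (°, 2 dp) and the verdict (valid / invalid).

α = atan 0.1 = 5.71°;  2α = 11.42°
edge 0: e_0 = (-0.60, +2.74);  n_0 = (+0.9769, +0.2139)
edge 3: e_3 = (-0.40, -1.39);  n_3 = (-0.9610, +0.2765)
∠(n_0, n_3) = 151.59°
δ = |180° − 151.59°| = 28.41°
28.41° > 2α = 11.42°  →  invalid

δ = 28.41°, invalid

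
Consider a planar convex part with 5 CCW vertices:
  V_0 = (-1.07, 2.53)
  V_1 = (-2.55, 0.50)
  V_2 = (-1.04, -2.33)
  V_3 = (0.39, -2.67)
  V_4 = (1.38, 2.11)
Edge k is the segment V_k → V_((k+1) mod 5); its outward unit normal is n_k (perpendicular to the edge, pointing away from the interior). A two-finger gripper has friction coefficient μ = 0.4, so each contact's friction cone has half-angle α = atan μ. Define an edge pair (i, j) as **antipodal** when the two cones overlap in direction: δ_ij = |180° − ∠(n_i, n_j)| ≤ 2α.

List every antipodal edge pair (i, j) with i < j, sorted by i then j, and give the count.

α = atan 0.4 = 21.80°;  2α = 43.60°
n_0 = (-0.8080, +0.5891)
n_1 = (-0.8823, -0.4708)
n_2 = (-0.2313, -0.9729)
n_3 = (+0.9792, -0.2028)
n_4 = (+0.1690, +0.9856)
  (0,1): δ = 115.82°  ·
  (0,2): δ = 67.28°  ·
  (0,3): δ = 24.39°  ✓
  (0,4): δ = 116.37°  ·
  (1,2): δ = 131.46°  ·
  (1,3): δ = 39.78°  ✓
  (1,4): δ = 52.19°  ·
  (2,3): δ = 88.33°  ·
  (2,4): δ = 3.65°  ✓
  (3,4): δ = 88.03°  ·
antipodal pairs: 3

count = 3; pairs: (0,3), (1,3), (2,4)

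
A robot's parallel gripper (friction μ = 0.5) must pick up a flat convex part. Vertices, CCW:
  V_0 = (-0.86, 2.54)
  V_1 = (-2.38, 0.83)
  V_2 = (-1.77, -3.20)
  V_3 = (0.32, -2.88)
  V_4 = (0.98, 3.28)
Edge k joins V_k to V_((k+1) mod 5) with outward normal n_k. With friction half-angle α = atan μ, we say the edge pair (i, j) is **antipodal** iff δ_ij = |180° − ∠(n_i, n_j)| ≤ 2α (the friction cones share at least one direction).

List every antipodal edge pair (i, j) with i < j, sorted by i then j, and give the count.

α = atan 0.5 = 26.57°;  2α = 53.13°
n_0 = (-0.7474, +0.6644)
n_1 = (-0.9887, -0.1497)
n_2 = (+0.1513, -0.9885)
n_3 = (+0.9943, -0.1065)
n_4 = (-0.3731, +0.9278)
  (0,1): δ = 129.76°  ·
  (0,2): δ = 39.66°  ✓
  (0,3): δ = 35.52°  ✓
  (0,4): δ = 153.54°  ·
  (1,2): δ = 89.90°  ·
  (1,3): δ = 14.72°  ✓
  (1,4): δ = 103.30°  ·
  (2,3): δ = 104.82°  ·
  (2,4): δ = 13.20°  ✓
  (3,4): δ = 61.98°  ·
antipodal pairs: 4

count = 4; pairs: (0,2), (0,3), (1,3), (2,4)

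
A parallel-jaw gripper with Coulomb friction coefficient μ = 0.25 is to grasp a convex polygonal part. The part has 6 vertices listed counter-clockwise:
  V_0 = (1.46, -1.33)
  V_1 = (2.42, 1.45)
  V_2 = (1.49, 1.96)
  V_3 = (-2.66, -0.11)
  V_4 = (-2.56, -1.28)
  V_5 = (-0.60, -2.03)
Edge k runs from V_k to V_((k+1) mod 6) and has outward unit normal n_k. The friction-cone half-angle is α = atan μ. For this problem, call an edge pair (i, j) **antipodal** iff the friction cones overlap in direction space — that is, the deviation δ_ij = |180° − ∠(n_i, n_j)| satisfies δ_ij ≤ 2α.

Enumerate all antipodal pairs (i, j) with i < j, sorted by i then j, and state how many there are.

α = atan 0.25 = 14.04°;  2α = 28.07°
n_0 = (+0.9452, -0.3264)
n_1 = (+0.4808, +0.8768)
n_2 = (-0.4464, +0.8949)
n_3 = (-0.9964, -0.0852)
n_4 = (-0.3574, -0.9340)
n_5 = (+0.3217, -0.9468)
  (0,1): δ = 99.69°  ·
  (0,2): δ = 44.44°  ·
  (0,3): δ = 23.94°  ✓
  (0,4): δ = 88.11°  ·
  (0,5): δ = 127.82°  ·
  (1,2): δ = 124.75°  ·
  (1,3): δ = 56.38°  ·
  (1,4): δ = 7.80°  ✓
  (1,5): δ = 47.51°  ·
  (2,3): δ = 111.62°  ·
  (2,4): δ = 47.45°  ·
  (2,5): δ = 7.74°  ✓
  (3,4): δ = 115.82°  ·
  (3,5): δ = 76.12°  ·
  (4,5): δ = 140.29°  ·
antipodal pairs: 3

count = 3; pairs: (0,3), (1,4), (2,5)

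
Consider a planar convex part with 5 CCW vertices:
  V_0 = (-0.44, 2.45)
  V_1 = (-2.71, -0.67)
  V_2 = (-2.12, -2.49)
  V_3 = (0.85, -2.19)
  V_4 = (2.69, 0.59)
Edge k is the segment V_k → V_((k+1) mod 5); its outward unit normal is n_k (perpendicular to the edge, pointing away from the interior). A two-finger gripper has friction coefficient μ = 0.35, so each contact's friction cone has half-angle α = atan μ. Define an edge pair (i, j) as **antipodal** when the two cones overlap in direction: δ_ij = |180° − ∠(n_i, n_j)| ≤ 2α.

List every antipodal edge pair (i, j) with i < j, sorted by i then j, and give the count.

α = atan 0.35 = 19.29°;  2α = 38.58°
n_0 = (-0.8086, +0.5883)
n_1 = (-0.9513, -0.3084)
n_2 = (+0.1005, -0.9949)
n_3 = (+0.8339, -0.5519)
n_4 = (+0.5109, +0.8597)
  (0,1): δ = 126.00°  ·
  (0,2): δ = 48.19°  ·
  (0,3): δ = 2.54°  ✓
  (0,4): δ = 95.32°  ·
  (1,2): δ = 102.19°  ·
  (1,3): δ = 51.46°  ·
  (1,4): δ = 41.32°  ·
  (2,3): δ = 129.27°  ·
  (2,4): δ = 36.49°  ✓
  (3,4): δ = 87.22°  ·
antipodal pairs: 2

count = 2; pairs: (0,3), (2,4)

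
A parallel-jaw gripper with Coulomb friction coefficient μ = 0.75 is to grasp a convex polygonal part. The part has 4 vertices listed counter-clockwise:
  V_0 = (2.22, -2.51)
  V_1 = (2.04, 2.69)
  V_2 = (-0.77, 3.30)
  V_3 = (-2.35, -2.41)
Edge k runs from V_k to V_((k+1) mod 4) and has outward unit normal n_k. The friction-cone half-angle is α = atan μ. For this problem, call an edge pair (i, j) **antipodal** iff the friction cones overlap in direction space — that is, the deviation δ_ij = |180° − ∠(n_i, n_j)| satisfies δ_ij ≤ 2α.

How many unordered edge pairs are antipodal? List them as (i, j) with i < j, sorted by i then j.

α = atan 0.75 = 36.87°;  2α = 73.74°
n_0 = (+0.9994, +0.0346)
n_1 = (+0.2121, +0.9772)
n_2 = (-0.9638, +0.2667)
n_3 = (-0.0219, -0.9998)
  (0,1): δ = 104.23°  ·
  (0,2): δ = 17.45°  ✓
  (0,3): δ = 86.76°  ·
  (1,2): δ = 93.22°  ·
  (1,3): δ = 10.99°  ✓
  (2,3): δ = 75.79°  ·
antipodal pairs: 2

count = 2; pairs: (0,2), (1,3)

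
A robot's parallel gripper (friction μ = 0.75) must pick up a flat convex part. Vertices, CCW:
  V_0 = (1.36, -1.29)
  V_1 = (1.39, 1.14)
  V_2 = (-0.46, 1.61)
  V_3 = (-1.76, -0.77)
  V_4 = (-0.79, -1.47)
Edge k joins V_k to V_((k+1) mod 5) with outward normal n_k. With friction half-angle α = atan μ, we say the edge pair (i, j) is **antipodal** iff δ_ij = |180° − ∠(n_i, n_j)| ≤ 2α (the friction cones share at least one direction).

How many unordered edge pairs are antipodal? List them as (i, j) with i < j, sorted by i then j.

α = atan 0.75 = 36.87°;  2α = 73.74°
n_0 = (+0.9999, -0.0123)
n_1 = (+0.2462, +0.9692)
n_2 = (-0.8776, +0.4794)
n_3 = (-0.5852, -0.8109)
n_4 = (+0.0834, -0.9965)
  (0,1): δ = 103.55°  ·
  (0,2): δ = 27.94°  ✓
  (0,3): δ = 54.89°  ✓
  (0,4): δ = 95.49°  ·
  (1,2): δ = 104.39°  ·
  (1,3): δ = 21.56°  ✓
  (1,4): δ = 19.04°  ✓
  (2,3): δ = 97.17°  ·
  (2,4): δ = 56.57°  ✓
  (3,4): δ = 139.40°  ·
antipodal pairs: 5

count = 5; pairs: (0,2), (0,3), (1,3), (1,4), (2,4)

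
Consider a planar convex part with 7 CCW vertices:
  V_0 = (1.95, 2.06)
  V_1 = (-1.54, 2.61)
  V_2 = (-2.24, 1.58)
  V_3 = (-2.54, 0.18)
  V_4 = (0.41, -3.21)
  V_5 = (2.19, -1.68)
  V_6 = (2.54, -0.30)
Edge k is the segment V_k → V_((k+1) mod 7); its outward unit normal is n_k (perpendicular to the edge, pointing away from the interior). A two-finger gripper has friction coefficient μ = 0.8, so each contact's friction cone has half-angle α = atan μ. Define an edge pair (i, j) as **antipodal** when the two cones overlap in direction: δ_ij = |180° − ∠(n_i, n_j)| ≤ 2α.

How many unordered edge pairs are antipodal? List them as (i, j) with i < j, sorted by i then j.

count = 10; pairs: (0,3), (0,4), (1,4), (1,5), (1,6), (2,4), (2,5), (2,6), (3,5), (3,6)

α = atan 0.8 = 38.66°;  2α = 77.32°
n_0 = (+0.1557, +0.9878)
n_1 = (-0.8271, +0.5621)
n_2 = (-0.9778, +0.2095)
n_3 = (-0.7544, -0.6565)
n_4 = (+0.6518, -0.7584)
n_5 = (+0.9693, -0.2458)
n_6 = (+0.9701, +0.2425)
  (0,1): δ = 115.24°  ·
  (0,2): δ = 93.14°  ·
  (0,3): δ = 40.01°  ✓
  (0,4): δ = 49.64°  ✓
  (0,5): δ = 84.72°  ·
  (0,6): δ = 112.99°  ·
  (1,2): δ = 157.89°  ·
  (1,3): δ = 104.77°  ·
  (1,4): δ = 15.12°  ✓
  (1,5): δ = 19.97°  ✓
  (1,6): δ = 48.24°  ✓
  (2,3): δ = 126.88°  ·
  (2,4): δ = 37.22°  ✓
  (2,5): δ = 2.14°  ✓
  (2,6): δ = 26.13°  ✓
  (3,4): δ = 90.35°  ·
  (3,5): δ = 55.26°  ✓
  (3,6): δ = 26.99°  ✓
  (4,5): δ = 144.91°  ·
  (4,6): δ = 116.64°  ·
  (5,6): δ = 151.73°  ·
antipodal pairs: 10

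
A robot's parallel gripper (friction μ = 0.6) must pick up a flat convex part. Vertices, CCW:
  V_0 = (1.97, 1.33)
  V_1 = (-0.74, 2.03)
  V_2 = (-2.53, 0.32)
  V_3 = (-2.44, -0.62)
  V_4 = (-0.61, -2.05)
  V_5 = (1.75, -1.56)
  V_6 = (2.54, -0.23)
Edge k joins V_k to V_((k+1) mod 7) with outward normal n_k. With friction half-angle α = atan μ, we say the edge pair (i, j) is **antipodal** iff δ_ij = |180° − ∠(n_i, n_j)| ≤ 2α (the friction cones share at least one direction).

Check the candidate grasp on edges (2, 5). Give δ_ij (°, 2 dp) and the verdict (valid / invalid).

α = atan 0.6 = 30.96°;  2α = 61.93°
edge 2: e_2 = (+0.09, -0.94);  n_2 = (-0.9954, -0.0953)
edge 5: e_5 = (+0.79, +1.33);  n_5 = (+0.8598, -0.5107)
∠(n_2, n_5) = 143.82°
δ = |180° − 143.82°| = 36.18°
36.18° ≤ 2α = 61.93°  →  valid

δ = 36.18°, valid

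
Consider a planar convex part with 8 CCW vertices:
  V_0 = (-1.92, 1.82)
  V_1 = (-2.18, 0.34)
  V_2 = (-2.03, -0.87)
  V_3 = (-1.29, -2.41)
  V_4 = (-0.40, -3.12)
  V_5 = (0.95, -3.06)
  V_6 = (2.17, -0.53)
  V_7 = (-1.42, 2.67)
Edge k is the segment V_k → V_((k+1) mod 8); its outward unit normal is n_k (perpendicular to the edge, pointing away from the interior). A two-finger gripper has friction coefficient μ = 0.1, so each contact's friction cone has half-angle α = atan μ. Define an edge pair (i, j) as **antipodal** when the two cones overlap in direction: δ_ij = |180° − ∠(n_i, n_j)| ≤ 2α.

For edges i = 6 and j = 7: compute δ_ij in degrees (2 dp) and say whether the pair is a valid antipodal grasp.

α = atan 0.1 = 5.71°;  2α = 11.42°
edge 6: e_6 = (-3.59, +3.20);  n_6 = (+0.6654, +0.7465)
edge 7: e_7 = (-0.50, -0.85);  n_7 = (-0.8619, +0.5070)
∠(n_6, n_7) = 101.25°
δ = |180° − 101.25°| = 78.75°
78.75° > 2α = 11.42°  →  invalid

δ = 78.75°, invalid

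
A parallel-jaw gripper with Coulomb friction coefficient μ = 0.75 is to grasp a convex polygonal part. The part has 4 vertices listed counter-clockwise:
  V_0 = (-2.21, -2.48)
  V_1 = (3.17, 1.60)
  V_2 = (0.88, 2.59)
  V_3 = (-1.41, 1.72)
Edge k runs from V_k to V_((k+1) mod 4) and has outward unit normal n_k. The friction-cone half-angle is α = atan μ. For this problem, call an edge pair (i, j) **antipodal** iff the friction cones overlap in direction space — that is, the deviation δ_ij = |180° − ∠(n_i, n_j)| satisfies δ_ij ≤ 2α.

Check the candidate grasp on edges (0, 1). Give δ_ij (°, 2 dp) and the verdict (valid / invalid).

α = atan 0.75 = 36.87°;  2α = 73.74°
edge 0: e_0 = (+5.38, +4.08);  n_0 = (+0.6043, -0.7968)
edge 1: e_1 = (-2.29, +0.99);  n_1 = (+0.3968, +0.9179)
∠(n_0, n_1) = 119.45°
δ = |180° − 119.45°| = 60.55°
60.55° ≤ 2α = 73.74°  →  valid

δ = 60.55°, valid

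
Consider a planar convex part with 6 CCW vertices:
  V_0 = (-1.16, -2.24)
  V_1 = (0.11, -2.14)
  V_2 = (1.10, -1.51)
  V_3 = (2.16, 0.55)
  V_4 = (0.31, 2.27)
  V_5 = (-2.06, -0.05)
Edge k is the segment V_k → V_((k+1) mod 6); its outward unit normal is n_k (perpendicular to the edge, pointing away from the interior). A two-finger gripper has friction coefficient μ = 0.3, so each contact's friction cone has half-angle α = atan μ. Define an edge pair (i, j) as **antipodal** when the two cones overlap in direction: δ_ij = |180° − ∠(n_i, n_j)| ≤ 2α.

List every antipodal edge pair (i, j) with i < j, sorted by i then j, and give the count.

count = 3; pairs: (1,4), (2,4), (3,5)

α = atan 0.3 = 16.70°;  2α = 33.40°
n_0 = (+0.0785, -0.9969)
n_1 = (+0.5369, -0.8437)
n_2 = (+0.8892, -0.4575)
n_3 = (+0.6809, +0.7324)
n_4 = (-0.6995, +0.7146)
n_5 = (-0.9249, -0.3801)
  (0,1): δ = 152.03°  ·
  (0,2): δ = 121.73°  ·
  (0,3): δ = 47.42°  ·
  (0,4): δ = 39.89°  ·
  (0,5): δ = 107.84°  ·
  (1,2): δ = 149.70°  ·
  (1,3): δ = 75.39°  ·
  (1,4): δ = 11.92°  ✓
  (1,5): δ = 79.87°  ·
  (2,3): δ = 105.69°  ·
  (2,4): δ = 18.38°  ✓
  (2,5): δ = 49.57°  ·
  (3,4): δ = 92.70°  ·
  (3,5): δ = 24.74°  ✓
  (4,5): δ = 112.05°  ·
antipodal pairs: 3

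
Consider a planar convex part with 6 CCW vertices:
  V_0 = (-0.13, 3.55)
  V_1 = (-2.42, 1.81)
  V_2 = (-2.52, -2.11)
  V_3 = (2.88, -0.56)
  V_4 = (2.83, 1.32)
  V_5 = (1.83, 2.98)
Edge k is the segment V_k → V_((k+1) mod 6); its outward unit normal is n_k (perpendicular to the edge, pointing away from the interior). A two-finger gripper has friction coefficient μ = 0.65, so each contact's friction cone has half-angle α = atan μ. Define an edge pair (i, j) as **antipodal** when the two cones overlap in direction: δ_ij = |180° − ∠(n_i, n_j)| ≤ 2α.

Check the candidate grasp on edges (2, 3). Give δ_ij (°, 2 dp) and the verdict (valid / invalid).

α = atan 0.65 = 33.02°;  2α = 66.05°
edge 2: e_2 = (+5.40, +1.55);  n_2 = (+0.2759, -0.9612)
edge 3: e_3 = (-0.05, +1.88);  n_3 = (+0.9996, +0.0266)
∠(n_2, n_3) = 75.51°
δ = |180° − 75.51°| = 104.49°
104.49° > 2α = 66.05°  →  invalid

δ = 104.49°, invalid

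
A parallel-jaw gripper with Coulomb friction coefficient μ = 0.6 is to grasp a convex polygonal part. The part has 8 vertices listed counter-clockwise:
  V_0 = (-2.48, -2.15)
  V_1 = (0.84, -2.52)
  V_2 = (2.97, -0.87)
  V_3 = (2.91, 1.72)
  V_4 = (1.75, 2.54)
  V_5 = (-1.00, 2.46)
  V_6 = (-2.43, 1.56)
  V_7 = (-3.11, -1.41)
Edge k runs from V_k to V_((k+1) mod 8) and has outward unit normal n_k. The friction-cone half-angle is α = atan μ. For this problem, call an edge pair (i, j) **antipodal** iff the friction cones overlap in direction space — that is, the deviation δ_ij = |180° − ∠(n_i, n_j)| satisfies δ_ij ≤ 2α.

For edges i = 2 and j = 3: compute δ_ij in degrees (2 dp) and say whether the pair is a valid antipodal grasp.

δ = 126.58°, invalid

α = atan 0.6 = 30.96°;  2α = 61.93°
edge 2: e_2 = (-0.06, +2.59);  n_2 = (+0.9997, +0.0232)
edge 3: e_3 = (-1.16, +0.82);  n_3 = (+0.5772, +0.8166)
∠(n_2, n_3) = 53.42°
δ = |180° − 53.42°| = 126.58°
126.58° > 2α = 61.93°  →  invalid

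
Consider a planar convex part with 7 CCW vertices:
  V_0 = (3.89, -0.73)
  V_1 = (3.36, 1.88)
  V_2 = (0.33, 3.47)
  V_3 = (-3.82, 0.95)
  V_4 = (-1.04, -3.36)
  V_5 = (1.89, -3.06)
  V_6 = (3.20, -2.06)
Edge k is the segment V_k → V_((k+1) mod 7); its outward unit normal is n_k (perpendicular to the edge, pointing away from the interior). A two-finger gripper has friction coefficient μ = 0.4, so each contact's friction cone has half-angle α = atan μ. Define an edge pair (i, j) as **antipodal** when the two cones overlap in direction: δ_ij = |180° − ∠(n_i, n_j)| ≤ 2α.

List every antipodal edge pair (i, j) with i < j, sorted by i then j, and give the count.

α = atan 0.4 = 21.80°;  2α = 43.60°
n_0 = (+0.9800, +0.1990)
n_1 = (+0.4647, +0.8855)
n_2 = (-0.5190, +0.8548)
n_3 = (-0.8404, -0.5420)
n_4 = (+0.1019, -0.9948)
n_5 = (+0.6068, -0.7949)
n_6 = (+0.8877, -0.4605)
  (0,1): δ = 129.17°  ·
  (0,2): δ = 70.21°  ·
  (0,3): δ = 21.34°  ✓
  (0,4): δ = 84.37°  ·
  (0,5): δ = 115.88°  ·
  (0,6): δ = 141.10°  ·
  (1,2): δ = 121.04°  ·
  (1,3): δ = 29.49°  ✓
  (1,4): δ = 33.53°  ✓
  (1,5): δ = 65.04°  ·
  (1,6): δ = 90.27°  ·
  (2,3): δ = 88.44°  ·
  (2,4): δ = 25.42°  ✓
  (2,5): δ = 6.09°  ✓
  (2,6): δ = 31.31°  ✓
  (3,4): δ = 116.98°  ·
  (3,5): δ = 85.47°  ·
  (3,6): δ = 60.24°  ·
  (4,5): δ = 148.49°  ·
  (4,6): δ = 123.27°  ·
  (5,6): δ = 154.78°  ·
antipodal pairs: 6

count = 6; pairs: (0,3), (1,3), (1,4), (2,4), (2,5), (2,6)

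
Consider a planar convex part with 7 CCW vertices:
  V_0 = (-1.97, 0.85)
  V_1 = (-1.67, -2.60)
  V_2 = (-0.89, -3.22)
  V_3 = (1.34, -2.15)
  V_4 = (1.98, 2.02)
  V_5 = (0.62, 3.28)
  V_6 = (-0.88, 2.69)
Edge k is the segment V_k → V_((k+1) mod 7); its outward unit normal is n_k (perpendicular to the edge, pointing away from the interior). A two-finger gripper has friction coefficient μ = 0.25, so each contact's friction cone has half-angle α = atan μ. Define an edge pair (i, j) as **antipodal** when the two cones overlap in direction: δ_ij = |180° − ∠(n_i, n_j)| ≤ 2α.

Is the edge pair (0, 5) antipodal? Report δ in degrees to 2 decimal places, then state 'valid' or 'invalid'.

α = atan 0.25 = 14.04°;  2α = 28.07°
edge 0: e_0 = (+0.30, -3.45);  n_0 = (-0.9962, -0.0866)
edge 5: e_5 = (-1.50, -0.59);  n_5 = (-0.3660, +0.9306)
∠(n_0, n_5) = 73.50°
δ = |180° − 73.50°| = 106.50°
106.50° > 2α = 28.07°  →  invalid

δ = 106.50°, invalid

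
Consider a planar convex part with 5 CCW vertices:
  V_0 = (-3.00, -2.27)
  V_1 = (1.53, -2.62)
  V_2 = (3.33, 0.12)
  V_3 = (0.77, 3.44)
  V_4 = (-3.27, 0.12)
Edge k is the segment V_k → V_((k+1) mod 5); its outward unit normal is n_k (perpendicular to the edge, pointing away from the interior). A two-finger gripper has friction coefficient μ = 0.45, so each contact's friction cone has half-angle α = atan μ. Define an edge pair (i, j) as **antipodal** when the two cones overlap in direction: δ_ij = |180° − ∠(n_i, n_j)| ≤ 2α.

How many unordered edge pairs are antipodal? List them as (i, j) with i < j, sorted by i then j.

count = 5; pairs: (0,2), (0,3), (1,3), (1,4), (2,4)

α = atan 0.45 = 24.23°;  2α = 48.46°
n_0 = (-0.0770, -0.9970)
n_1 = (+0.8358, -0.5491)
n_2 = (+0.7919, +0.6106)
n_3 = (-0.6349, +0.7726)
n_4 = (-0.9937, -0.1123)
  (0,1): δ = 118.88°  ·
  (0,2): δ = 47.95°  ✓
  (0,3): δ = 43.83°  ✓
  (0,4): δ = 100.86°  ·
  (1,2): δ = 109.06°  ·
  (1,3): δ = 17.28°  ✓
  (1,4): δ = 39.75°  ✓
  (2,3): δ = 88.22°  ·
  (2,4): δ = 31.19°  ✓
  (3,4): δ = 122.97°  ·
antipodal pairs: 5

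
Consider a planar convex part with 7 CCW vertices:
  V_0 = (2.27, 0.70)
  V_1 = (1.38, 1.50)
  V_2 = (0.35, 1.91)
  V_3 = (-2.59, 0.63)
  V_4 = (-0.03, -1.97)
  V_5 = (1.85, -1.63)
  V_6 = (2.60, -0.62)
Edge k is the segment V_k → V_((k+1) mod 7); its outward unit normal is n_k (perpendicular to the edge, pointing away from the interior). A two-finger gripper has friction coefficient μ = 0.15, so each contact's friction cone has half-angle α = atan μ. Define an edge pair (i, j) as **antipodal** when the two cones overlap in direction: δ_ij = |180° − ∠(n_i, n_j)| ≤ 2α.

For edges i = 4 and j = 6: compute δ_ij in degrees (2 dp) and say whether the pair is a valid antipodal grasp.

δ = 86.21°, invalid

α = atan 0.15 = 8.53°;  2α = 17.06°
edge 4: e_4 = (+1.88, +0.34);  n_4 = (+0.1780, -0.9840)
edge 6: e_6 = (-0.33, +1.32);  n_6 = (+0.9701, +0.2425)
∠(n_4, n_6) = 93.79°
δ = |180° − 93.79°| = 86.21°
86.21° > 2α = 17.06°  →  invalid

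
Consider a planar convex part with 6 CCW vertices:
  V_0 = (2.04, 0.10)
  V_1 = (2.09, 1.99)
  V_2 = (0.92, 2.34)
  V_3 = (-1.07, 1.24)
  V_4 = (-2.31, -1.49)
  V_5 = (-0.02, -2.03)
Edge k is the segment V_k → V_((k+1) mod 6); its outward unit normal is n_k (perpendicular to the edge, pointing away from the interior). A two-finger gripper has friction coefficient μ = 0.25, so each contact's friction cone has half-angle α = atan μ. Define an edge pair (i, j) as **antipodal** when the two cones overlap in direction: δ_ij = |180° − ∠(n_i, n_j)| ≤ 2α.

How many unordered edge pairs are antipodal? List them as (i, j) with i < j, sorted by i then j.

count = 4; pairs: (0,3), (1,4), (2,5), (3,5)

α = atan 0.25 = 14.04°;  2α = 28.07°
n_0 = (+0.9997, -0.0264)
n_1 = (+0.2866, +0.9581)
n_2 = (-0.4838, +0.8752)
n_3 = (-0.9105, +0.4136)
n_4 = (-0.2295, -0.9733)
n_5 = (+0.7188, -0.6952)
  (0,1): δ = 105.14°  ·
  (0,2): δ = 59.55°  ·
  (0,3): δ = 22.91°  ✓
  (0,4): δ = 78.25°  ·
  (0,5): δ = 137.47°  ·
  (1,2): δ = 134.41°  ·
  (1,3): δ = 97.77°  ·
  (1,4): δ = 3.39°  ✓
  (1,5): δ = 62.61°  ·
  (2,3): δ = 143.36°  ·
  (2,4): δ = 42.20°  ·
  (2,5): δ = 17.02°  ✓
  (3,4): δ = 78.84°  ·
  (3,5): δ = 19.61°  ✓
  (4,5): δ = 120.77°  ·
antipodal pairs: 4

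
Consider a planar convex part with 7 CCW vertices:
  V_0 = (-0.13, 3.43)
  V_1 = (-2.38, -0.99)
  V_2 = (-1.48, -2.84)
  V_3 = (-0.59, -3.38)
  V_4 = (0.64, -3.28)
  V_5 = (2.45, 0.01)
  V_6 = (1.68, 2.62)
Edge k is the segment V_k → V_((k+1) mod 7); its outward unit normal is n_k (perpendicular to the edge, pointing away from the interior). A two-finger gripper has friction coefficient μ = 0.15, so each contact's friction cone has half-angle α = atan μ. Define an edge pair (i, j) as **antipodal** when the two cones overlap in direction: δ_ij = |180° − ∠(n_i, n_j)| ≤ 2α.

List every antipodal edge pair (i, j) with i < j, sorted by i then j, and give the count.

count = 3; pairs: (0,4), (1,5), (2,6)

α = atan 0.15 = 8.53°;  2α = 17.06°
n_0 = (-0.8912, +0.4537)
n_1 = (-0.8992, -0.4375)
n_2 = (-0.5187, -0.8549)
n_3 = (+0.0810, -0.9967)
n_4 = (+0.8762, -0.4820)
n_5 = (+0.9591, +0.2830)
n_6 = (+0.4085, +0.9128)
  (0,1): δ = 127.08°  ·
  (0,2): δ = 94.27°  ·
  (0,3): δ = 58.37°  ·
  (0,4): δ = 1.84°  ✓
  (0,5): δ = 43.42°  ·
  (0,6): δ = 92.87°  ·
  (1,2): δ = 147.19°  ·
  (1,3): δ = 111.29°  ·
  (1,4): δ = 54.76°  ·
  (1,5): δ = 9.51°  ✓
  (1,6): δ = 39.95°  ·
  (2,3): δ = 144.11°  ·
  (2,4): δ = 87.57°  ·
  (2,5): δ = 42.32°  ·
  (2,6): δ = 7.14°  ✓
  (3,4): δ = 123.47°  ·
  (3,5): δ = 78.21°  ·
  (3,6): δ = 28.76°  ·
  (4,5): δ = 134.75°  ·
  (4,6): δ = 85.29°  ·
  (5,6): δ = 130.55°  ·
antipodal pairs: 3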